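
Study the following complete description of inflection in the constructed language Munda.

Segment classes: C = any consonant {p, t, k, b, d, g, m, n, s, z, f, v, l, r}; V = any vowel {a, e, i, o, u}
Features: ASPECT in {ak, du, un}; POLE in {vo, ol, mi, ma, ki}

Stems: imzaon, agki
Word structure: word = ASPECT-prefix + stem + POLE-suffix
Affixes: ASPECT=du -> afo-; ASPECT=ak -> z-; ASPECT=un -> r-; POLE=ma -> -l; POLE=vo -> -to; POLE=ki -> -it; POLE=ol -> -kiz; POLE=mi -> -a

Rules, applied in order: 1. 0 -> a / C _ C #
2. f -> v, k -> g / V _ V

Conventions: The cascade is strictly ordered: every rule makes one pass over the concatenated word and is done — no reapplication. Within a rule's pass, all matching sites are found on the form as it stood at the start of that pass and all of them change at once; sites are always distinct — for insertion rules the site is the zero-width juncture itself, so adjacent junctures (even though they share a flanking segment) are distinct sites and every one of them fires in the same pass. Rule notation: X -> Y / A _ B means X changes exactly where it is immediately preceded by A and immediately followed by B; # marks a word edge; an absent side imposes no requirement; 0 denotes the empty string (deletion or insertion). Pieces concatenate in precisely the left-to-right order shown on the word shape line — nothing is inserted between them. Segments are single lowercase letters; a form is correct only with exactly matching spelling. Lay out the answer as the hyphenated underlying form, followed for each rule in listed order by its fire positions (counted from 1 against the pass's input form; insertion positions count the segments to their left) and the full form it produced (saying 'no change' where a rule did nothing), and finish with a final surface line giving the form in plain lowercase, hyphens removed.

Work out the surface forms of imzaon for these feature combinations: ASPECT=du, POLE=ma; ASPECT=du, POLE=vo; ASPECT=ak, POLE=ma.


cell ASPECT=du, POLE=ma:
underlying: afo-imzaon-l
1. 0 -> a / C _ C #: inserts after position(s) 9: afoimzaonal
2. f -> v, k -> g / V _ V: fires at position(s) 2: avoimzaonal
surface: avoimzaonal

cell ASPECT=du, POLE=vo:
underlying: afo-imzaon-to
1. 0 -> a / C _ C #: no change
2. f -> v, k -> g / V _ V: fires at position(s) 2: avoimzaonto
surface: avoimzaonto

cell ASPECT=ak, POLE=ma:
underlying: z-imzaon-l
1. 0 -> a / C _ C #: inserts after position(s) 7: zimzaonal
2. f -> v, k -> g / V _ V: no change
surface: zimzaonal


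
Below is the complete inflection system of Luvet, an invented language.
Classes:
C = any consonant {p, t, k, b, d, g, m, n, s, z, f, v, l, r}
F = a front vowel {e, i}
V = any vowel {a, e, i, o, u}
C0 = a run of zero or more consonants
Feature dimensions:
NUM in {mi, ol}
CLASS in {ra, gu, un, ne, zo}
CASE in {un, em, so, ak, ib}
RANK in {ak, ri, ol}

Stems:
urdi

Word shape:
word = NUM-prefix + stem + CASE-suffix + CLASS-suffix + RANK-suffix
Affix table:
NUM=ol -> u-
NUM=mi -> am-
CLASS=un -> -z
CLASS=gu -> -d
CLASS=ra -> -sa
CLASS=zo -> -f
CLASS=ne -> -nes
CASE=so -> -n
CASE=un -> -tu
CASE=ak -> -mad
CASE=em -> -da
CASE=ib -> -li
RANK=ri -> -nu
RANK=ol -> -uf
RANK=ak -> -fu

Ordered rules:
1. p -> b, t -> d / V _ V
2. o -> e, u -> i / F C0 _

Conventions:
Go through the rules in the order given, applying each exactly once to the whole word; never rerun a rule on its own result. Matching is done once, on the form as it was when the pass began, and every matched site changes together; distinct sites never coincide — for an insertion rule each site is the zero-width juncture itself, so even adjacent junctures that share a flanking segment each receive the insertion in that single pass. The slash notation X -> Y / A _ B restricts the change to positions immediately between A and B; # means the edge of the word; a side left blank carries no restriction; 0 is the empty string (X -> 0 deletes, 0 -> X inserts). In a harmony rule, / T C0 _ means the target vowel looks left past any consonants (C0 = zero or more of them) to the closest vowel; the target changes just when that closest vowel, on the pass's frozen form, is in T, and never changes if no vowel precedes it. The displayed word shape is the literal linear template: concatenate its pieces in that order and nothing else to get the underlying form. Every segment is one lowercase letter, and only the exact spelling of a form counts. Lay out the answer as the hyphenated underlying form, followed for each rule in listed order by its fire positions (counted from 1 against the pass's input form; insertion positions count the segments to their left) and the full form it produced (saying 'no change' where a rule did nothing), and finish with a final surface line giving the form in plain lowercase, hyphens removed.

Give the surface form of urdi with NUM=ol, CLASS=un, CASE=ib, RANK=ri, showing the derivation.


underlying: u-urdi-li-z-nu
1. p -> b, t -> d / V _ V: no change
2. o -> e, u -> i / F C0 _: fires at position(s) 10: uurdilizni
surface: uurdilizni


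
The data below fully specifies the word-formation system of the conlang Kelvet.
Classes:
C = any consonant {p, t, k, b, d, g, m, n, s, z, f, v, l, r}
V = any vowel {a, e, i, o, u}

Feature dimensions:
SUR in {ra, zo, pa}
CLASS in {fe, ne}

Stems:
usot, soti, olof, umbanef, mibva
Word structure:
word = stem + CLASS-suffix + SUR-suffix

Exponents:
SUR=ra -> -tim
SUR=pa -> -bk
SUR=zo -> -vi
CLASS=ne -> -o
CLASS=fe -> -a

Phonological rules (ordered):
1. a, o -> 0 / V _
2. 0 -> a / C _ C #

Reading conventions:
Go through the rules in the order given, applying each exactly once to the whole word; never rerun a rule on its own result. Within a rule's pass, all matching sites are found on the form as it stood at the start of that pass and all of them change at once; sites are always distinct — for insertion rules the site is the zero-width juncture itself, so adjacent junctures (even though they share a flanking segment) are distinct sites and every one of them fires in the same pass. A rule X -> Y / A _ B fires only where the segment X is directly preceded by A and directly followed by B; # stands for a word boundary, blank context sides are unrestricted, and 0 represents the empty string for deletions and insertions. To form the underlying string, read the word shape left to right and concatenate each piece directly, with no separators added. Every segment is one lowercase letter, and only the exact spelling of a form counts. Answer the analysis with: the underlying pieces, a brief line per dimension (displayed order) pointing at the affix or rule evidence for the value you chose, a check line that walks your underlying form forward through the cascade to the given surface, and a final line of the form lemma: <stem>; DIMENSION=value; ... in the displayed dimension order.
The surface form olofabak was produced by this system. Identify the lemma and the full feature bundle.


underlying: olof-a-bk
SUR=pa - signalled by the affix -bk
CLASS=fe - signalled by the affix -a
check: olofabk -> olofabk -> olofabak
lemma: olof; SUR=pa; CLASS=fe


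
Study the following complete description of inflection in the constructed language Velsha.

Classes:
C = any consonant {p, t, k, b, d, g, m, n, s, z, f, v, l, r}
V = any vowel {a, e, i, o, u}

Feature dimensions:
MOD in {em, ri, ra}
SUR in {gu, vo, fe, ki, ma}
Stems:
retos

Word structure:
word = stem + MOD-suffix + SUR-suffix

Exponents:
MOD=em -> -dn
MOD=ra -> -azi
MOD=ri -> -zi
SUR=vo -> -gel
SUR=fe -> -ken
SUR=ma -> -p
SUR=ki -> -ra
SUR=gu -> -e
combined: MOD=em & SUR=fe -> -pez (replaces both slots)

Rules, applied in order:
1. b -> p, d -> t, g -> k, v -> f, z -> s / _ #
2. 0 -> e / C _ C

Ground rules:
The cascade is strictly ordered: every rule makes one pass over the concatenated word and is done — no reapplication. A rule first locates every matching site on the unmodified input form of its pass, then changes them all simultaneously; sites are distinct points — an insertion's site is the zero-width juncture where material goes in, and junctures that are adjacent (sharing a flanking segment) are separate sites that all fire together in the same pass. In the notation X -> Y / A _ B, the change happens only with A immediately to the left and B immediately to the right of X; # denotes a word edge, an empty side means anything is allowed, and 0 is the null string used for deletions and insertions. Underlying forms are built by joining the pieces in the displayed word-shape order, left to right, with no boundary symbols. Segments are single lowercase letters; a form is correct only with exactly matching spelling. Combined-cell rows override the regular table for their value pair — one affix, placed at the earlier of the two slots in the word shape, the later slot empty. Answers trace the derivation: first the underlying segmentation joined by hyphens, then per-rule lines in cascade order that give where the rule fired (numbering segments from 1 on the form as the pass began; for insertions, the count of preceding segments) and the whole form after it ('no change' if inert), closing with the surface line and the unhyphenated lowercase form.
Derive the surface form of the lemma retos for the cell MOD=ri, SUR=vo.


underlying: retos-zi-gel
1. b -> p, d -> t, g -> k, v -> f, z -> s / _ #: no change
2. 0 -> e / C _ C: inserts after position(s) 5: retosezigel
surface: retosezigel


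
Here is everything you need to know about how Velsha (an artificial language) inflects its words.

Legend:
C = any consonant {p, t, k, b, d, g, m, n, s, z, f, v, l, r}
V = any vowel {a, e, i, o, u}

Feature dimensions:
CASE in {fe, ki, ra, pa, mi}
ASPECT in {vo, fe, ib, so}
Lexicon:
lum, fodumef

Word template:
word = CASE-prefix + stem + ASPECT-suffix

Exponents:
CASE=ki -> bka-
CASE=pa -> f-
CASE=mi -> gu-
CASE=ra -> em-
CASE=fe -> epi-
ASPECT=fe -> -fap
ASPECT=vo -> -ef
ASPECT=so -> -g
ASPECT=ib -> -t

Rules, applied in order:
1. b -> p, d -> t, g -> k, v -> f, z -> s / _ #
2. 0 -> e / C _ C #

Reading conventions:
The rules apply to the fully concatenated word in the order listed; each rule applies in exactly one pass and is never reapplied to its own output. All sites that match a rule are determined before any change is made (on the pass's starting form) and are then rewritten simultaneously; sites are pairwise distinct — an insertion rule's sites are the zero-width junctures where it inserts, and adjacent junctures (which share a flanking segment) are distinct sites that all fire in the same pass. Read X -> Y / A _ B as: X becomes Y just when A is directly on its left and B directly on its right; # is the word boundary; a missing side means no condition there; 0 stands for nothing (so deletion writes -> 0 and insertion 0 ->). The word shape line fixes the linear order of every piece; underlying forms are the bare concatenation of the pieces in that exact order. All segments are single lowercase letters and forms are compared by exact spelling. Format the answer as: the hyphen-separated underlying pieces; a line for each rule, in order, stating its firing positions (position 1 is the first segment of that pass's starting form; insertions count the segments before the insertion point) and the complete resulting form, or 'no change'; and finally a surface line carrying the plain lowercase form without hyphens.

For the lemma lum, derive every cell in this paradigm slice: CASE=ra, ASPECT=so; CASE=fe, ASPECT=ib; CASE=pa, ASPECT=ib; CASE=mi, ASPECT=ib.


cell CASE=ra, ASPECT=so:
underlying: em-lum-g
1. b -> p, d -> t, g -> k, v -> f, z -> s / _ #: fires at position(s) 6: emlumk
2. 0 -> e / C _ C #: inserts after position(s) 5: emlumek
surface: emlumek

cell CASE=fe, ASPECT=ib:
underlying: epi-lum-t
1. b -> p, d -> t, g -> k, v -> f, z -> s / _ #: no change
2. 0 -> e / C _ C #: inserts after position(s) 6: epilumet
surface: epilumet

cell CASE=pa, ASPECT=ib:
underlying: f-lum-t
1. b -> p, d -> t, g -> k, v -> f, z -> s / _ #: no change
2. 0 -> e / C _ C #: inserts after position(s) 4: flumet
surface: flumet

cell CASE=mi, ASPECT=ib:
underlying: gu-lum-t
1. b -> p, d -> t, g -> k, v -> f, z -> s / _ #: no change
2. 0 -> e / C _ C #: inserts after position(s) 5: gulumet
surface: gulumet


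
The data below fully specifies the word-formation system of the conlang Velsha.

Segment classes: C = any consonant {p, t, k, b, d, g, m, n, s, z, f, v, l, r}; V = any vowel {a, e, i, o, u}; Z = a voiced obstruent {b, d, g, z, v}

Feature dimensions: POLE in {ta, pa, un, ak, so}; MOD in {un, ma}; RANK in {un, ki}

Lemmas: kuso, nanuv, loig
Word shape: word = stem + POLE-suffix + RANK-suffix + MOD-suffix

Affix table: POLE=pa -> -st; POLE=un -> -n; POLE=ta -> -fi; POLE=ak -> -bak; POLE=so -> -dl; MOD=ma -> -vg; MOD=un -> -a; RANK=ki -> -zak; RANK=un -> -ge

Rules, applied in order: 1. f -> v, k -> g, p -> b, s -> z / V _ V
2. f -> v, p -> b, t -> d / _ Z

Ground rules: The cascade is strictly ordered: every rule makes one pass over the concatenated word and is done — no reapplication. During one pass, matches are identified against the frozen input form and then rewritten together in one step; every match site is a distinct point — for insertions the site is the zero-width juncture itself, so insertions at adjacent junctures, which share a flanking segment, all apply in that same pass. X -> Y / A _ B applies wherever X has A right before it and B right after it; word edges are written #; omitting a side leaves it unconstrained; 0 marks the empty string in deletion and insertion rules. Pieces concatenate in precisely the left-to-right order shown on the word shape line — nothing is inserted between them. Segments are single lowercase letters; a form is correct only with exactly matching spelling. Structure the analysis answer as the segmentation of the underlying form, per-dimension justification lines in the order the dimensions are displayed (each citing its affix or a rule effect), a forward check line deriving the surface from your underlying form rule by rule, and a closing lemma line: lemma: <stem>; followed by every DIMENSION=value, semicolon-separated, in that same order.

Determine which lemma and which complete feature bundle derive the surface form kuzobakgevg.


underlying: kuso-bak-ge-vg
POLE=ak - signalled by the affix -bak
MOD=ma - signalled by the affix -vg
RANK=un - signalled by the affix -ge
check: kusobakgevg -> kuzobakgevg -> kuzobakgevg
lemma: kuso; POLE=ak; MOD=ma; RANK=un


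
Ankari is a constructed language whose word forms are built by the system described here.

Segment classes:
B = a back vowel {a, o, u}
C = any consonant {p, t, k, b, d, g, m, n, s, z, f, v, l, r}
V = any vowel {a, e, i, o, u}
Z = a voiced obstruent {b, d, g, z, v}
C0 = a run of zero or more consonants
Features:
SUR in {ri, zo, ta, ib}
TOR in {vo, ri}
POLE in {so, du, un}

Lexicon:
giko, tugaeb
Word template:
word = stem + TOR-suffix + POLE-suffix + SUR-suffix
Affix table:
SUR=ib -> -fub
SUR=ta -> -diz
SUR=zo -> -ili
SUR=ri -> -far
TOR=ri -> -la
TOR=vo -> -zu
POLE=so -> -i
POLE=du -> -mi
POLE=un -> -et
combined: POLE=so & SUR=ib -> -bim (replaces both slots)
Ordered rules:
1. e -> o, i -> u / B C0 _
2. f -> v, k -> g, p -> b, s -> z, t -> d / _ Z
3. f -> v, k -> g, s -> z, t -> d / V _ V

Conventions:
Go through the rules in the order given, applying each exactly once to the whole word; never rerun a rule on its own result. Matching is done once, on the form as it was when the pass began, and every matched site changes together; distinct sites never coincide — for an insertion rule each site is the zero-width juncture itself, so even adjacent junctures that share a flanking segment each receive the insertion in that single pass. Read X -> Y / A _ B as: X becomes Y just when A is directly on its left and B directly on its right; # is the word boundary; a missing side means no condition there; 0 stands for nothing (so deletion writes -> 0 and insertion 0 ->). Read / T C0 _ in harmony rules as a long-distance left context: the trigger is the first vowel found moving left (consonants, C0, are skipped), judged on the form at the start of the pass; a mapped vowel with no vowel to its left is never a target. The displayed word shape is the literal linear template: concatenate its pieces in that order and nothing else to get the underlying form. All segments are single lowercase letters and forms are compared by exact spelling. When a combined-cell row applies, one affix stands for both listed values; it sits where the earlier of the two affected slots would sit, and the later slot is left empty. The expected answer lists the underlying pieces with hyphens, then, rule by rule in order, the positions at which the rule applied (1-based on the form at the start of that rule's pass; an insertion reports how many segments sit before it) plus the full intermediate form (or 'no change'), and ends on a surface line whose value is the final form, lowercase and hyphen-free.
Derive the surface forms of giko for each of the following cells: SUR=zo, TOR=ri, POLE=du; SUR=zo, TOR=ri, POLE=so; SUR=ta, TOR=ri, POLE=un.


cell SUR=zo, TOR=ri, POLE=du:
underlying: giko-la-mi-ili
1. e -> o, i -> u / B C0 _: fires at position(s) 8: gikolamuili
2. f -> v, k -> g, p -> b, s -> z, t -> d / _ Z: no change
3. f -> v, k -> g, s -> z, t -> d / V _ V: fires at position(s) 3: gigolamuili
surface: gigolamuili

cell SUR=zo, TOR=ri, POLE=so:
underlying: giko-la-i-ili
1. e -> o, i -> u / B C0 _: fires at position(s) 7: gikolauili
2. f -> v, k -> g, p -> b, s -> z, t -> d / _ Z: no change
3. f -> v, k -> g, s -> z, t -> d / V _ V: fires at position(s) 3: gigolauili
surface: gigolauili

cell SUR=ta, TOR=ri, POLE=un:
underlying: giko-la-et-diz
1. e -> o, i -> u / B C0 _: fires at position(s) 7: gikolaotdiz
2. f -> v, k -> g, p -> b, s -> z, t -> d / _ Z: fires at position(s) 8: gikolaoddiz
3. f -> v, k -> g, s -> z, t -> d / V _ V: fires at position(s) 3: gigolaoddiz
surface: gigolaoddiz


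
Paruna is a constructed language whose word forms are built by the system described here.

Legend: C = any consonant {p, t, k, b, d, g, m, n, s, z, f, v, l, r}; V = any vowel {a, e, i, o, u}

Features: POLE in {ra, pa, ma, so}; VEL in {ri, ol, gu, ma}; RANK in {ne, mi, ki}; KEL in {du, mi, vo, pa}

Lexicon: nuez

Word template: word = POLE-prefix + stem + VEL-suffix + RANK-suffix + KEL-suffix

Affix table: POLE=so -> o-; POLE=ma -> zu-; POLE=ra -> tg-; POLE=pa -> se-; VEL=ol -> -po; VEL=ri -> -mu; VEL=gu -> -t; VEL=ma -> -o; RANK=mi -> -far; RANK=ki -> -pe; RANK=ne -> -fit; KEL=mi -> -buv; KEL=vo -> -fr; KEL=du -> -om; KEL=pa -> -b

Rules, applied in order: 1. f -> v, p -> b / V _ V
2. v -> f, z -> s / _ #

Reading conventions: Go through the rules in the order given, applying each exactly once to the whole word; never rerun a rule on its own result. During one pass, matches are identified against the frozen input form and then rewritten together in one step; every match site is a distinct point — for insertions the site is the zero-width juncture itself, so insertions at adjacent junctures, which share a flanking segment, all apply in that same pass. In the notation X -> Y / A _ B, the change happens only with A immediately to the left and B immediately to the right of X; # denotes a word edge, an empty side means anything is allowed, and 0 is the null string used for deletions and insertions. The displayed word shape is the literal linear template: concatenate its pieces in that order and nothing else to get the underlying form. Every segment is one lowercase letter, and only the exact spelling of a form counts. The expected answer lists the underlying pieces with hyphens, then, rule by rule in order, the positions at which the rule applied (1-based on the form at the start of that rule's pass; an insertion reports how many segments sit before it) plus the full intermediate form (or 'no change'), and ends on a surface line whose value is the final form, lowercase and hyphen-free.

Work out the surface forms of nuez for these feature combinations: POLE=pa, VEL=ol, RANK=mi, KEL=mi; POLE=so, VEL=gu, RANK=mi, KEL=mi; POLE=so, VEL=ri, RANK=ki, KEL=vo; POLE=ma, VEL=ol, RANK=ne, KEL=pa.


cell POLE=pa, VEL=ol, RANK=mi, KEL=mi:
underlying: se-nuez-po-far-buv
1. f -> v, p -> b / V _ V: fires at position(s) 9: senuezpovarbuv
2. v -> f, z -> s / _ #: fires at position(s) 14: senuezpovarbuf
surface: senuezpovarbuf

cell POLE=so, VEL=gu, RANK=mi, KEL=mi:
underlying: o-nuez-t-far-buv
1. f -> v, p -> b / V _ V: no change
2. v -> f, z -> s / _ #: fires at position(s) 12: onueztfarbuf
surface: onueztfarbuf

cell POLE=so, VEL=ri, RANK=ki, KEL=vo:
underlying: o-nuez-mu-pe-fr
1. f -> v, p -> b / V _ V: fires at position(s) 8: onuezmubefr
2. v -> f, z -> s / _ #: no change
surface: onuezmubefr

cell POLE=ma, VEL=ol, RANK=ne, KEL=pa:
underlying: zu-nuez-po-fit-b
1. f -> v, p -> b / V _ V: fires at position(s) 9: zunuezpovitb
2. v -> f, z -> s / _ #: no change
surface: zunuezpovitb


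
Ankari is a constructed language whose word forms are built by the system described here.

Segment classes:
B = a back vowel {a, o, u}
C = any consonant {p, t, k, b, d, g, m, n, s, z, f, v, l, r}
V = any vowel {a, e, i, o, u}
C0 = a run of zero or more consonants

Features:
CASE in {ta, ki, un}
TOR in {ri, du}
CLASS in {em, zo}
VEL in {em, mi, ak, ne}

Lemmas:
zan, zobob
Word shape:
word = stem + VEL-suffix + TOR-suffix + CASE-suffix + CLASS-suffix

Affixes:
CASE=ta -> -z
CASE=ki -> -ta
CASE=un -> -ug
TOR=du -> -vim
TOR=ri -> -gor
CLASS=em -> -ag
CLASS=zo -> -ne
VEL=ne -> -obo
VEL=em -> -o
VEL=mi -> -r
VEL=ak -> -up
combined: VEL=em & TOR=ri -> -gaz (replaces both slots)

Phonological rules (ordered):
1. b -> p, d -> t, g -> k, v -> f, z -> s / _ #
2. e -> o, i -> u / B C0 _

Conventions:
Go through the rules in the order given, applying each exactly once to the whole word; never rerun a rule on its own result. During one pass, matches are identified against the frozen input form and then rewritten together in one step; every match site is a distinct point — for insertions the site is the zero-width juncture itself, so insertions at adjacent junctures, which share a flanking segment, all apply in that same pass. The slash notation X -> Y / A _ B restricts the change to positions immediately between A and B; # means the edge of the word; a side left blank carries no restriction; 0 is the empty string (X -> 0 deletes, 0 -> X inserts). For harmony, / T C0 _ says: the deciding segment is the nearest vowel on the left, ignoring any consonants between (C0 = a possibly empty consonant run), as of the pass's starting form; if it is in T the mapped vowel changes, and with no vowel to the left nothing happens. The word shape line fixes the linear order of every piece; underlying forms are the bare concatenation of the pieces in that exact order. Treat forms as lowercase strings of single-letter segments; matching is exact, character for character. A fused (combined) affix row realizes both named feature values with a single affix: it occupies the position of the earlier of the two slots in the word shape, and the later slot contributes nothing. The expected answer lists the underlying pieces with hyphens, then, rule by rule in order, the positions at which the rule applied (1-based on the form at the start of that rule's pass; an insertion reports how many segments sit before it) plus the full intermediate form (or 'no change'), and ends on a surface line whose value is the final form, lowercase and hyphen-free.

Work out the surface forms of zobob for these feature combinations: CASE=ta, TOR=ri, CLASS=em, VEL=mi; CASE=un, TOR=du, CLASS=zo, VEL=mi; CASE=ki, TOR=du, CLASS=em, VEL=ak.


cell CASE=ta, TOR=ri, CLASS=em, VEL=mi:
underlying: zobob-r-gor-z-ag
1. b -> p, d -> t, g -> k, v -> f, z -> s / _ #: fires at position(s) 12: zobobrgorzak
2. e -> o, i -> u / B C0 _: no change
surface: zobobrgorzak

cell CASE=un, TOR=du, CLASS=zo, VEL=mi:
underlying: zobob-r-vim-ug-ne
1. b -> p, d -> t, g -> k, v -> f, z -> s / _ #: no change
2. e -> o, i -> u / B C0 _: fires at position(s) 8, 13: zobobrvumugno
surface: zobobrvumugno

cell CASE=ki, TOR=du, CLASS=em, VEL=ak:
underlying: zobob-up-vim-ta-ag
1. b -> p, d -> t, g -> k, v -> f, z -> s / _ #: fires at position(s) 14: zobobupvimtaak
2. e -> o, i -> u / B C0 _: fires at position(s) 9: zobobupvumtaak
surface: zobobupvumtaak


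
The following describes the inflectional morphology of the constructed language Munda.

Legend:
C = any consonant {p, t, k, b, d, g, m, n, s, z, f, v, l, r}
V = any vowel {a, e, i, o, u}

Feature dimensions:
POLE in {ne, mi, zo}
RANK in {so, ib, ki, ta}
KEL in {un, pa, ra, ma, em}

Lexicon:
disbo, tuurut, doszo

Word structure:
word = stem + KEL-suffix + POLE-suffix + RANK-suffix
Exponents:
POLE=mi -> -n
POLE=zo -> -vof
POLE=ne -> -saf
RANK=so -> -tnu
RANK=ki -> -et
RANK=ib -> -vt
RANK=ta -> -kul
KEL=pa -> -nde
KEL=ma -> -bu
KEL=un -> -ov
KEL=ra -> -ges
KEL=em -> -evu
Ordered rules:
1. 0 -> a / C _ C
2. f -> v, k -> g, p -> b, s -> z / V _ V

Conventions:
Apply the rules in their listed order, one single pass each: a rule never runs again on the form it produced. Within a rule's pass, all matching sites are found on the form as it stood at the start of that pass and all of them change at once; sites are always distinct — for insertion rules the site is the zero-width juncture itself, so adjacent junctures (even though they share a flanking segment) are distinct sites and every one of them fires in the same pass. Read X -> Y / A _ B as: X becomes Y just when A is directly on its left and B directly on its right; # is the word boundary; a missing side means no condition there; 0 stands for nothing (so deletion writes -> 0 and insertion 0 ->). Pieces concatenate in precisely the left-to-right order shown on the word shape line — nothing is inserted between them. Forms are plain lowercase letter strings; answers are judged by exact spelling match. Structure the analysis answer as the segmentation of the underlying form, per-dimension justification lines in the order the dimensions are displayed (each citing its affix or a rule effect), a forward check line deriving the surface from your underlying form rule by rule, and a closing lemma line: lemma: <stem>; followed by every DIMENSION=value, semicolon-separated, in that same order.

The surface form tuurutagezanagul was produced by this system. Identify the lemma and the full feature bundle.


underlying: tuurut-ges-n-kul
POLE=mi - signalled by the affix -n
RANK=ta - signalled by the affix -kul
KEL=ra - signalled by the affix -ges
check: tuurutgesnkul -> tuurutagesanakul -> tuurutagezanagul
lemma: tuurut; POLE=mi; RANK=ta; KEL=ra


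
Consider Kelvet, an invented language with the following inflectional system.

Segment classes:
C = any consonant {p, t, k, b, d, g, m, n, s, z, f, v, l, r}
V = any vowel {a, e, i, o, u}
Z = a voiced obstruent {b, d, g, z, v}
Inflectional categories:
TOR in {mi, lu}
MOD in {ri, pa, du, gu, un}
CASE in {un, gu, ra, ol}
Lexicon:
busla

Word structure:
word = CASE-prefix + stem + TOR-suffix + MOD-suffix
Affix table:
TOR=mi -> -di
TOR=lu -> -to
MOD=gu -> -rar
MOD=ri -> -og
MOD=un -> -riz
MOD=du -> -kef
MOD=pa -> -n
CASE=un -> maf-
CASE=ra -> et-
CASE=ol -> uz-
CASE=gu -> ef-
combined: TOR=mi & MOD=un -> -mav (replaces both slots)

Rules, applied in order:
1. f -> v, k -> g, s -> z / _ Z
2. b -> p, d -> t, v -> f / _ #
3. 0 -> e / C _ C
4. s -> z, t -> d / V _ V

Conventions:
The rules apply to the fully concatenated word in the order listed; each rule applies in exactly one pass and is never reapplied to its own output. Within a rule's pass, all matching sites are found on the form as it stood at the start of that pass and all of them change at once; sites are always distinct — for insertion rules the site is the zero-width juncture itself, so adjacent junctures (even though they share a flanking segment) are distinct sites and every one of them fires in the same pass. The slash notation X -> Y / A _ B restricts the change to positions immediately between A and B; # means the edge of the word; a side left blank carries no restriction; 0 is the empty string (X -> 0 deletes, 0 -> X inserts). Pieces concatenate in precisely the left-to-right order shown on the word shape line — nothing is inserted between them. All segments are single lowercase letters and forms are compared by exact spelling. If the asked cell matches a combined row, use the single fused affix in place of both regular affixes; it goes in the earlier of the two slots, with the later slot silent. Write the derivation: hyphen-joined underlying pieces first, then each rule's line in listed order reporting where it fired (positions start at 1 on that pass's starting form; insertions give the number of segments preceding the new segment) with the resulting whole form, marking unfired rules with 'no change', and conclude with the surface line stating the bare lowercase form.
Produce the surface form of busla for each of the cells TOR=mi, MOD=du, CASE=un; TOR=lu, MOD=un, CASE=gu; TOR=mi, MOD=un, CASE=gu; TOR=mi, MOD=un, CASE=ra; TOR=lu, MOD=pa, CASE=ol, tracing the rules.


cell TOR=mi, MOD=du, CASE=un:
underlying: maf-busla-di-kef
1. f -> v, k -> g, s -> z / _ Z: fires at position(s) 3: mavbusladikef
2. b -> p, d -> t, v -> f / _ #: no change
3. 0 -> e / C _ C: inserts after position(s) 3, 6: mavebuseladikef
4. s -> z, t -> d / V _ V: fires at position(s) 7: mavebuzeladikef
surface: mavebuzeladikef

cell TOR=lu, MOD=un, CASE=gu:
underlying: ef-busla-to-riz
1. f -> v, k -> g, s -> z / _ Z: fires at position(s) 2: evbuslatoriz
2. b -> p, d -> t, v -> f / _ #: no change
3. 0 -> e / C _ C: inserts after position(s) 2, 5: evebuselatoriz
4. s -> z, t -> d / V _ V: fires at position(s) 6, 10: evebuzeladoriz
surface: evebuzeladoriz

cell TOR=mi, MOD=un, CASE=gu:
underlying: ef-busla-mav
1. f -> v, k -> g, s -> z / _ Z: fires at position(s) 2: evbuslamav
2. b -> p, d -> t, v -> f / _ #: fires at position(s) 10: evbuslamaf
3. 0 -> e / C _ C: inserts after position(s) 2, 5: evebuselamaf
4. s -> z, t -> d / V _ V: fires at position(s) 6: evebuzelamaf
surface: evebuzelamaf

cell TOR=mi, MOD=un, CASE=ra:
underlying: et-busla-mav
1. f -> v, k -> g, s -> z / _ Z: no change
2. b -> p, d -> t, v -> f / _ #: fires at position(s) 10: etbuslamaf
3. 0 -> e / C _ C: inserts after position(s) 2, 5: etebuselamaf
4. s -> z, t -> d / V _ V: fires at position(s) 2, 6: edebuzelamaf
surface: edebuzelamaf

cell TOR=lu, MOD=pa, CASE=ol:
underlying: uz-busla-to-n
1. f -> v, k -> g, s -> z / _ Z: no change
2. b -> p, d -> t, v -> f / _ #: no change
3. 0 -> e / C _ C: inserts after position(s) 2, 5: uzebuselaton
4. s -> z, t -> d / V _ V: fires at position(s) 6, 10: uzebuzeladon
surface: uzebuzeladon


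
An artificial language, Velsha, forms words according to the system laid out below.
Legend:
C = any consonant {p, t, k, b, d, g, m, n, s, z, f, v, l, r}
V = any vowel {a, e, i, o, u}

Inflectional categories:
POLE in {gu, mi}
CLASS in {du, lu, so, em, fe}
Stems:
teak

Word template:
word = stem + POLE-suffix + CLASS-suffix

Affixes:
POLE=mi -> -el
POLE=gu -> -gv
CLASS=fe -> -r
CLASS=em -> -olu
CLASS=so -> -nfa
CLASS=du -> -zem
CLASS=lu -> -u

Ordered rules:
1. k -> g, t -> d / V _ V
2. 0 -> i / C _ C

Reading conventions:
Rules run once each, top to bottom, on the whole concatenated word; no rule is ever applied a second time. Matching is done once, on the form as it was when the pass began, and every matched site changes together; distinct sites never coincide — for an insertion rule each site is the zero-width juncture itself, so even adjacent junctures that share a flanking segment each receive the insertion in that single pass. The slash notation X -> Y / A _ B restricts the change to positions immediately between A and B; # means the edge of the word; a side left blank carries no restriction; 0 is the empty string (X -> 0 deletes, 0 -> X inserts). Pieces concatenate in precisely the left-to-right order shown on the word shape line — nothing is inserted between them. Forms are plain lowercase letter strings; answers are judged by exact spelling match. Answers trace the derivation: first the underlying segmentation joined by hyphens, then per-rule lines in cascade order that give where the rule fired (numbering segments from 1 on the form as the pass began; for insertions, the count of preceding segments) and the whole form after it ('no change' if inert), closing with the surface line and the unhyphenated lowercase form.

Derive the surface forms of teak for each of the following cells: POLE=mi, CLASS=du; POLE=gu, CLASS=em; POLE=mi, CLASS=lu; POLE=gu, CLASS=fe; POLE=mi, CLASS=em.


cell POLE=mi, CLASS=du:
underlying: teak-el-zem
1. k -> g, t -> d / V _ V: fires at position(s) 4: teagelzem
2. 0 -> i / C _ C: inserts after position(s) 6: teagelizem
surface: teagelizem

cell POLE=gu, CLASS=em:
underlying: teak-gv-olu
1. k -> g, t -> d / V _ V: no change
2. 0 -> i / C _ C: inserts after position(s) 4, 5: teakigivolu
surface: teakigivolu

cell POLE=mi, CLASS=lu:
underlying: teak-el-u
1. k -> g, t -> d / V _ V: fires at position(s) 4: teagelu
2. 0 -> i / C _ C: no change
surface: teagelu

cell POLE=gu, CLASS=fe:
underlying: teak-gv-r
1. k -> g, t -> d / V _ V: no change
2. 0 -> i / C _ C: inserts after position(s) 4, 5, 6: teakigivir
surface: teakigivir

cell POLE=mi, CLASS=em:
underlying: teak-el-olu
1. k -> g, t -> d / V _ V: fires at position(s) 4: teagelolu
2. 0 -> i / C _ C: no change
surface: teagelolu


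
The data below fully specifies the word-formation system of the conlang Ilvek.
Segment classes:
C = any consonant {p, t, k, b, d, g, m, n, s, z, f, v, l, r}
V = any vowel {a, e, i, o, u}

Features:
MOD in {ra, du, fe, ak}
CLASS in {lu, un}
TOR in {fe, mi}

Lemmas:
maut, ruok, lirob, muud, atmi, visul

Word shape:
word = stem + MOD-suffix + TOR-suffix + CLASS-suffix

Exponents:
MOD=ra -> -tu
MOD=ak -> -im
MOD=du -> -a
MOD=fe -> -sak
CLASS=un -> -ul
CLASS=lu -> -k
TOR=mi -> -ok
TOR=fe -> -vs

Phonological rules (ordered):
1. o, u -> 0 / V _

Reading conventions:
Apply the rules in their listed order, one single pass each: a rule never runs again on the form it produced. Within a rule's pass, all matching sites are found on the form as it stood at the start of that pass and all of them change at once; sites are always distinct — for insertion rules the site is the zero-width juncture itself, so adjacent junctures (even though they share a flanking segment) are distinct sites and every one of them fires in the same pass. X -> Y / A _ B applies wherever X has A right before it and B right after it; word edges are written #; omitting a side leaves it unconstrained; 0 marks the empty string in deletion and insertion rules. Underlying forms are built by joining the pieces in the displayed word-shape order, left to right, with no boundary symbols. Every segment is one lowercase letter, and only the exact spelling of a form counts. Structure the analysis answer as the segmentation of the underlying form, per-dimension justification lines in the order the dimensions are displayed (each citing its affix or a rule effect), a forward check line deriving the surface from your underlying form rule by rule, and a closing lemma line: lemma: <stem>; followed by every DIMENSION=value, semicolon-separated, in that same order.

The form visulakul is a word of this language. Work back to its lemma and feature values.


underlying: visul-a-ok-ul
MOD=du - signalled by the affix -a
CLASS=un - signalled by the affix -ul
TOR=mi - signalled by the affix -ok
check: visulaokul -> visulakul
lemma: visul; MOD=du; CLASS=un; TOR=mi


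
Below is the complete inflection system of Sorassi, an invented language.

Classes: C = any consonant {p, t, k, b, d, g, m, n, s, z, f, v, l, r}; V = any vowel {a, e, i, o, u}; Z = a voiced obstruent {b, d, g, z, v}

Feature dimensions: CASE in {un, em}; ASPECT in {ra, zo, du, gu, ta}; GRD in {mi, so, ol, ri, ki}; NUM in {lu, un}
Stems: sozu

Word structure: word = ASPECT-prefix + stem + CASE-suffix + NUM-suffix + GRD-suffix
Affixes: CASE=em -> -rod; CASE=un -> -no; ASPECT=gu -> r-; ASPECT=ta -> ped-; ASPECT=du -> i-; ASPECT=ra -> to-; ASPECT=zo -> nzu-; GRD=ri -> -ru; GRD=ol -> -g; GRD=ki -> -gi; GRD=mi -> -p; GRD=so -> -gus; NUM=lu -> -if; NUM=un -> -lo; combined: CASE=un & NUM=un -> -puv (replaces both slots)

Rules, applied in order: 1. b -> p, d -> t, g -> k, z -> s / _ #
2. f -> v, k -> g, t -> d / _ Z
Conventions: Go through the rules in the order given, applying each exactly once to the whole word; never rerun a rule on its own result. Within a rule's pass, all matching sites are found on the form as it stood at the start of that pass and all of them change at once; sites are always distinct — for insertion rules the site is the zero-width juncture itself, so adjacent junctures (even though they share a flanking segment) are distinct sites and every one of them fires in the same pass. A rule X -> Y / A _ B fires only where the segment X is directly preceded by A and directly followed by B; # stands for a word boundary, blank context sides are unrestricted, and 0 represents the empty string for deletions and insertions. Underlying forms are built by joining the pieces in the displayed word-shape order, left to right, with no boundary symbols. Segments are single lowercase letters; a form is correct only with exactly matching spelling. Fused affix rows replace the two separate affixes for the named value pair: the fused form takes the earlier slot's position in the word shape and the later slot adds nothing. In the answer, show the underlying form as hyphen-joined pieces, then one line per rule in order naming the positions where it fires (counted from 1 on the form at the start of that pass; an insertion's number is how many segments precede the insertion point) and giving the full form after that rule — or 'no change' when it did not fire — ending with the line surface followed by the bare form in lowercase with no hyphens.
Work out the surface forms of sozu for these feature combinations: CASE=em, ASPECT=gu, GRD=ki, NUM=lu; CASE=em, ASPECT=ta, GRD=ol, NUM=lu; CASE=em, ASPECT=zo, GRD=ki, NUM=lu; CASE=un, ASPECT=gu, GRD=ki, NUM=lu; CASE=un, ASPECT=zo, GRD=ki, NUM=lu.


cell CASE=em, ASPECT=gu, GRD=ki, NUM=lu:
underlying: r-sozu-rod-if-gi
1. b -> p, d -> t, g -> k, z -> s / _ #: no change
2. f -> v, k -> g, t -> d / _ Z: fires at position(s) 10: rsozurodivgi
surface: rsozurodivgi

cell CASE=em, ASPECT=ta, GRD=ol, NUM=lu:
underlying: ped-sozu-rod-if-g
1. b -> p, d -> t, g -> k, z -> s / _ #: fires at position(s) 13: pedsozurodifk
2. f -> v, k -> g, t -> d / _ Z: no change
surface: pedsozurodifk

cell CASE=em, ASPECT=zo, GRD=ki, NUM=lu:
underlying: nzu-sozu-rod-if-gi
1. b -> p, d -> t, g -> k, z -> s / _ #: no change
2. f -> v, k -> g, t -> d / _ Z: fires at position(s) 12: nzusozurodivgi
surface: nzusozurodivgi

cell CASE=un, ASPECT=gu, GRD=ki, NUM=lu:
underlying: r-sozu-no-if-gi
1. b -> p, d -> t, g -> k, z -> s / _ #: no change
2. f -> v, k -> g, t -> d / _ Z: fires at position(s) 9: rsozunoivgi
surface: rsozunoivgi

cell CASE=un, ASPECT=zo, GRD=ki, NUM=lu:
underlying: nzu-sozu-no-if-gi
1. b -> p, d -> t, g -> k, z -> s / _ #: no change
2. f -> v, k -> g, t -> d / _ Z: fires at position(s) 11: nzusozunoivgi
surface: nzusozunoivgi


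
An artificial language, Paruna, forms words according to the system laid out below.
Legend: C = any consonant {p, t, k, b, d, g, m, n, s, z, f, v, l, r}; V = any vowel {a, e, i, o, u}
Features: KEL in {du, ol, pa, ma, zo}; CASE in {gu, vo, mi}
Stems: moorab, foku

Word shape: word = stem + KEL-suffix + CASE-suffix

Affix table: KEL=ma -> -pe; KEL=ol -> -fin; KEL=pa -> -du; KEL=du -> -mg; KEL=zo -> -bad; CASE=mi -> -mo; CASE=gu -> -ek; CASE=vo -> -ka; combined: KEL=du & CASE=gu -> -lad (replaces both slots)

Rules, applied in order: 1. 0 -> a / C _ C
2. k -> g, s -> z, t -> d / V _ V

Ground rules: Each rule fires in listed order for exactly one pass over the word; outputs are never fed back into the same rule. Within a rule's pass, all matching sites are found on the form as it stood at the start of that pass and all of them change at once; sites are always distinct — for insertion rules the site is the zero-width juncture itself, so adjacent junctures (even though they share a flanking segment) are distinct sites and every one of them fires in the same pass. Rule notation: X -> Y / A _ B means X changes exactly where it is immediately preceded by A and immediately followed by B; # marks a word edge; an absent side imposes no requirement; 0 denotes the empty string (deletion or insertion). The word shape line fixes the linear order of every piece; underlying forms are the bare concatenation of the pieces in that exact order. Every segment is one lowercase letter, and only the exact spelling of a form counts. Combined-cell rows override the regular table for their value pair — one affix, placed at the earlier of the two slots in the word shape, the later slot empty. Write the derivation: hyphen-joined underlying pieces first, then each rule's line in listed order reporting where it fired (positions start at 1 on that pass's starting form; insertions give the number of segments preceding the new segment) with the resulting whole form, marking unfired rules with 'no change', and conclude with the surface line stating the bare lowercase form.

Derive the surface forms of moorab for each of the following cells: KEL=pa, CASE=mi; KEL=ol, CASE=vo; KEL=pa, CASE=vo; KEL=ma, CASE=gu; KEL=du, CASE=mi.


cell KEL=pa, CASE=mi:
underlying: moorab-du-mo
1. 0 -> a / C _ C: inserts after position(s) 6: moorabadumo
2. k -> g, s -> z, t -> d / V _ V: no change
surface: moorabadumo

cell KEL=ol, CASE=vo:
underlying: moorab-fin-ka
1. 0 -> a / C _ C: inserts after position(s) 6, 9: moorabafinaka
2. k -> g, s -> z, t -> d / V _ V: fires at position(s) 12: moorabafinaga
surface: moorabafinaga

cell KEL=pa, CASE=vo:
underlying: moorab-du-ka
1. 0 -> a / C _ C: inserts after position(s) 6: moorabaduka
2. k -> g, s -> z, t -> d / V _ V: fires at position(s) 10: moorabaduga
surface: moorabaduga

cell KEL=ma, CASE=gu:
underlying: moorab-pe-ek
1. 0 -> a / C _ C: inserts after position(s) 6: moorabapeek
2. k -> g, s -> z, t -> d / V _ V: no change
surface: moorabapeek

cell KEL=du, CASE=mi:
underlying: moorab-mg-mo
1. 0 -> a / C _ C: inserts after position(s) 6, 7, 8: moorabamagamo
2. k -> g, s -> z, t -> d / V _ V: no change
surface: moorabamagamo
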